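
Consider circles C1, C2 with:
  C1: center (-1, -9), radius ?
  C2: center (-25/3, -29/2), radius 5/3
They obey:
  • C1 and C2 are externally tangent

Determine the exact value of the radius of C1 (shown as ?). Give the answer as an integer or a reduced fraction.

15/2

1. [ext C1·C2]  r_C1² + (10/3)r_C1 − 325/4 = 0  ⇒  r_C1 = 15/2 (r>0 drops 1)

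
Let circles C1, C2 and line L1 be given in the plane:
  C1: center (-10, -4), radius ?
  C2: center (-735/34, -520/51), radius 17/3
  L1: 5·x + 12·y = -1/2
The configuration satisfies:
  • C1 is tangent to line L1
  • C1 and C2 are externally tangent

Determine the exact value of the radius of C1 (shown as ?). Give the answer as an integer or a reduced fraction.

15/2

1. [C1‖L1]  r_C1² − 225/4 = 0  ⇒  r_C1 = 15/2 (r>0 drops 1)
2. [ext C1·C2]  r_C1² + (34/3)r_C1 − 565/4 = 0  ⇒  r_C1 = 15/2 (r>0 drops 1)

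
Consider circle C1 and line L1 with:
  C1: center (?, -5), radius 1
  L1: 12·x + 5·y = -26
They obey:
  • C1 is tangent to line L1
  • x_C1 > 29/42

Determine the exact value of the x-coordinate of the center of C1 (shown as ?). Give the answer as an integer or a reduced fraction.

1. [C1‖L1]  x_C1² + (1/6)x_C1 − 7/6 = 0  ⇒  x_C1 = -7/6 or 1
2. given x_C1 > 29/42: keep 1

1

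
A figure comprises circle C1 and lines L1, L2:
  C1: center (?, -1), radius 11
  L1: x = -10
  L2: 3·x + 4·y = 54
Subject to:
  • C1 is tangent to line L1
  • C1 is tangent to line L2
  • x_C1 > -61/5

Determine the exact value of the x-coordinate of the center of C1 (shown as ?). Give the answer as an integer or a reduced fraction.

1

1. [C1‖L1]  x_C1² + 20x_C1 − 21 = 0  ⇒  x_C1 = -21 or 1
2. [C1‖L2]  x_C1² − (116/3)x_C1 + 113/3 = 0  ⇒  x_C1 = 1 or 113/3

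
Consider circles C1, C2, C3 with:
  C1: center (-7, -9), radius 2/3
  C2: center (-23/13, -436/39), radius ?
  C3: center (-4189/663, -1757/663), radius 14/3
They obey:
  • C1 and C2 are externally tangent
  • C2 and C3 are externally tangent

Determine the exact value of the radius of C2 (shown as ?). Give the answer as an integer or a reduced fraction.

1. [ext C1·C2]  r_C2² + (4/3)r_C2 − 95/3 = 0  ⇒  r_C2 = 5 (r>0 drops 1)
2. [ext C2·C3]  r_C2² + (28/3)r_C2 − 215/3 = 0  ⇒  r_C2 = 5 (r>0 drops 1)

5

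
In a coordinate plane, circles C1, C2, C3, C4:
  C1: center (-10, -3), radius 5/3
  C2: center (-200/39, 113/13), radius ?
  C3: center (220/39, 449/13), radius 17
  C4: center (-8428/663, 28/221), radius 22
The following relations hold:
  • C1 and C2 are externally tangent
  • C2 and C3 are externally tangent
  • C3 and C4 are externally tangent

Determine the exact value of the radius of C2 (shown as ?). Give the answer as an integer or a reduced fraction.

11

1. [ext C1·C2]  r_C2² + (10/3)r_C2 − 473/3 = 0  ⇒  r_C2 = 11 (r>0 drops 1)
2. [ext C2·C3]  r_C2² + 34r_C2 − 495 = 0  ⇒  r_C2 = 11 (r>0 drops 1)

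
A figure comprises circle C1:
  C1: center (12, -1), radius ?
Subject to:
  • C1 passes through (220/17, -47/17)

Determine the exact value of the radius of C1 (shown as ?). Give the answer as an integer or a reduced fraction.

1. [C1∋P]  r_C1² − 4 = 0  ⇒  r_C1 = 2 (r>0 drops 1)

2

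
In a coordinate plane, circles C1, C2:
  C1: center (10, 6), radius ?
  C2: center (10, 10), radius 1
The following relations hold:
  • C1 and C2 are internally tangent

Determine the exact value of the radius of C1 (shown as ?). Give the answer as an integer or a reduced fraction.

5

1. [int C1,C2]  r_C1² − 2r_C1 − 15 = 0  ⇒  r_C1 = 5 (r>0 drops 1)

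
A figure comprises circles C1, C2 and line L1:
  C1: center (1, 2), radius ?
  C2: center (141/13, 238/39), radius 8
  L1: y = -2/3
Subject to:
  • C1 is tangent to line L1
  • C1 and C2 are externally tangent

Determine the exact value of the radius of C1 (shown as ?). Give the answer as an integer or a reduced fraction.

8/3

1. [C1‖L1]  r_C1² − 64/9 = 0  ⇒  r_C1 = 8/3 (r>0 drops 1)
2. [ext C1·C2]  r_C1² + 16r_C1 − 448/9 = 0  ⇒  r_C1 = 8/3 (r>0 drops 1)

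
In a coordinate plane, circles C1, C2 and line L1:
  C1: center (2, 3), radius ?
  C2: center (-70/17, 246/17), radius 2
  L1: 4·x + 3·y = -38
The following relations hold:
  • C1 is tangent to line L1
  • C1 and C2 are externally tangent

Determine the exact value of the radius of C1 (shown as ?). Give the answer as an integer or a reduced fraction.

11

1. [C1‖L1]  r_C1² − 121 = 0  ⇒  r_C1 = 11 (r>0 drops 1)
2. [ext C1·C2]  r_C1² + 4r_C1 − 165 = 0  ⇒  r_C1 = 11 (r>0 drops 1)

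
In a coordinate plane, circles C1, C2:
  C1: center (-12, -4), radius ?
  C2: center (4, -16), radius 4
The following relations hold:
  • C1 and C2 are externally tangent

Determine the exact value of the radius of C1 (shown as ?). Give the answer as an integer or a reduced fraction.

1. [ext C1·C2]  r_C1² + 8r_C1 − 384 = 0  ⇒  r_C1 = 16 (r>0 drops 1)

16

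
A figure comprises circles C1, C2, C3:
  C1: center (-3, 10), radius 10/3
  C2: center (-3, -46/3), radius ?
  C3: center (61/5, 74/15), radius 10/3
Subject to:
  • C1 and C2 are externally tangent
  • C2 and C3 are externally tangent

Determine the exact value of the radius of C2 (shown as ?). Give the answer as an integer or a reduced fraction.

22

1. [ext C1·C2]  r_C2² + (20/3)r_C2 − 1892/3 = 0  ⇒  r_C2 = 22 (r>0 drops 1)
2. [ext C2·C3]  r_C2² + (20/3)r_C2 − 1892/3 = 0  ⇒  r_C2 = 22 (r>0 drops 1)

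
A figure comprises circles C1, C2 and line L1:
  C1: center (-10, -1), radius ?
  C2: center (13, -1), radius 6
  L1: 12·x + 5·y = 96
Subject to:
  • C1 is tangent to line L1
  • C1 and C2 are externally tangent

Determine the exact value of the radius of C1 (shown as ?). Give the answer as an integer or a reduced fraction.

17

1. [C1‖L1]  r_C1² − 289 = 0  ⇒  r_C1 = 17 (r>0 drops 1)
2. [ext C1·C2]  r_C1² + 12r_C1 − 493 = 0  ⇒  r_C1 = 17 (r>0 drops 1)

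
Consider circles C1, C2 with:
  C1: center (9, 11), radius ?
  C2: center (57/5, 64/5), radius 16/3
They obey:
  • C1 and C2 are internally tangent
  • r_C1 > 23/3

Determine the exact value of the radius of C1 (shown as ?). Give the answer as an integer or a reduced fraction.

25/3

1. [int C1,C2]  r_C1² − (32/3)r_C1 + 175/9 = 0  ⇒  r_C1 = 7/3 or 25/3
2. given r_C1 > 23/3: keep 25/3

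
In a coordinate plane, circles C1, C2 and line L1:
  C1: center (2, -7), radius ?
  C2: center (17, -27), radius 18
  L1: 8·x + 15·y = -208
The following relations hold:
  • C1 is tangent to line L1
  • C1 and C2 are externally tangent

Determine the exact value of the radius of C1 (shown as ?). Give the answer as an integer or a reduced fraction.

7

1. [C1‖L1]  r_C1² − 49 = 0  ⇒  r_C1 = 7 (r>0 drops 1)
2. [ext C1·C2]  r_C1² + 36r_C1 − 301 = 0  ⇒  r_C1 = 7 (r>0 drops 1)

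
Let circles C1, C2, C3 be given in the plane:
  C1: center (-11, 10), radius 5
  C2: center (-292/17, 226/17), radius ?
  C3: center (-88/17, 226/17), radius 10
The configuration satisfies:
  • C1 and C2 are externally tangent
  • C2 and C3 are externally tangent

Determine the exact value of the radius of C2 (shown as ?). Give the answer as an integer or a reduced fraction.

2

1. [ext C1·C2]  r_C2² + 10r_C2 − 24 = 0  ⇒  r_C2 = 2 (r>0 drops 1)
2. [ext C2·C3]  r_C2² + 20r_C2 − 44 = 0  ⇒  r_C2 = 2 (r>0 drops 1)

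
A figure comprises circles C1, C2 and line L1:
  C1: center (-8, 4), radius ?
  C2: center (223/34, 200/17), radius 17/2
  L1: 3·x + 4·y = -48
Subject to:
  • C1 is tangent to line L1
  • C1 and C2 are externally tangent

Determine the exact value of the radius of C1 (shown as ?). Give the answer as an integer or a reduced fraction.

1. [C1‖L1]  r_C1² − 64 = 0  ⇒  r_C1 = 8 (r>0 drops 1)
2. [ext C1·C2]  r_C1² + 17r_C1 − 200 = 0  ⇒  r_C1 = 8 (r>0 drops 1)

8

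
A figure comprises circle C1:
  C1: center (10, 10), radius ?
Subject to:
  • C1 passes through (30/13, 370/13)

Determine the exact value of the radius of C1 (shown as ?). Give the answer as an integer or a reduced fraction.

1. [C1∋P]  r_C1² − 400 = 0  ⇒  r_C1 = 20 (r>0 drops 1)

20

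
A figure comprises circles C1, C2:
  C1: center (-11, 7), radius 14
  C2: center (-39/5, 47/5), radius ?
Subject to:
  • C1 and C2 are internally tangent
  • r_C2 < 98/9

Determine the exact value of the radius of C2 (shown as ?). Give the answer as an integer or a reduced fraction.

10

1. [int C1,C2]  r_C2² − 28r_C2 + 180 = 0  ⇒  r_C2 = 10 or 18
2. given r_C2 < 98/9: keep 10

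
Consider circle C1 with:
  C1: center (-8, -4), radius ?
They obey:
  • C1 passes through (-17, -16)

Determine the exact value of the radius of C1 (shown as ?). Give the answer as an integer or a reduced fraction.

1. [C1∋P]  r_C1² − 225 = 0  ⇒  r_C1 = 15 (r>0 drops 1)

15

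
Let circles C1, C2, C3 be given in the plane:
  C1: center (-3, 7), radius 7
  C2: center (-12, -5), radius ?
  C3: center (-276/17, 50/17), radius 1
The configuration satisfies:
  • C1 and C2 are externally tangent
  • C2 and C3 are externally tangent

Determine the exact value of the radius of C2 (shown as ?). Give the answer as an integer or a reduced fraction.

8

1. [ext C1·C2]  r_C2² + 14r_C2 − 176 = 0  ⇒  r_C2 = 8 (r>0 drops 1)
2. [ext C2·C3]  r_C2² + 2r_C2 − 80 = 0  ⇒  r_C2 = 8 (r>0 drops 1)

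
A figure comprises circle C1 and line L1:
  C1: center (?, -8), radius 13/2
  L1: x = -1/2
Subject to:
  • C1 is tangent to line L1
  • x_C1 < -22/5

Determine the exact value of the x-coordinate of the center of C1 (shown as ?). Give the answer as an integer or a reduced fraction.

1. [C1‖L1]  x_C1² + 1x_C1 − 42 = 0  ⇒  x_C1 = -7 or 6
2. given x_C1 < -22/5: keep -7

-7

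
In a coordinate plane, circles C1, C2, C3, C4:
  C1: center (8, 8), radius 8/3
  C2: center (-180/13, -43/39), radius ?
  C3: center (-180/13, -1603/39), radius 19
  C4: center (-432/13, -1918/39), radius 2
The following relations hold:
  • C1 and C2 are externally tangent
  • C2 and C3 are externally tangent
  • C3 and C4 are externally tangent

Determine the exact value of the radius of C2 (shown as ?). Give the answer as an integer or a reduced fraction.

21

1. [ext C1·C2]  r_C2² + (16/3)r_C2 − 553 = 0  ⇒  r_C2 = 21 (r>0 drops 1)
2. [ext C2·C3]  r_C2² + 38r_C2 − 1239 = 0  ⇒  r_C2 = 21 (r>0 drops 1)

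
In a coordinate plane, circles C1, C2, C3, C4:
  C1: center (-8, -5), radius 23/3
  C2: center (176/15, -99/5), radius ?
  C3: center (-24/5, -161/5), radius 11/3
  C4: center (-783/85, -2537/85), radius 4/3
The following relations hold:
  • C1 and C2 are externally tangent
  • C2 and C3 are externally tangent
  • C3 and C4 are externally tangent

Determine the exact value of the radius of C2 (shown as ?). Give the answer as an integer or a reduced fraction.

17

1. [ext C1·C2]  r_C2² + (46/3)r_C2 − 1649/3 = 0  ⇒  r_C2 = 17 (r>0 drops 1)
2. [ext C2·C3]  r_C2² + (22/3)r_C2 − 1241/3 = 0  ⇒  r_C2 = 17 (r>0 drops 1)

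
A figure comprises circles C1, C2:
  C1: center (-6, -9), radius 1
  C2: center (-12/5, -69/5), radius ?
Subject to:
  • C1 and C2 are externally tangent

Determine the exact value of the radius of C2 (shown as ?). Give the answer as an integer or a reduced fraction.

1. [ext C1·C2]  r_C2² + 2r_C2 − 35 = 0  ⇒  r_C2 = 5 (r>0 drops 1)

5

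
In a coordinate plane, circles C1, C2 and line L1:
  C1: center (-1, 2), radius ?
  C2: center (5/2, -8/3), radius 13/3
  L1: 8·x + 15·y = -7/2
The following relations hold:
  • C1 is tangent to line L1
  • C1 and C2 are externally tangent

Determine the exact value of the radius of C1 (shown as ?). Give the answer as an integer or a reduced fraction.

3/2

1. [C1‖L1]  r_C1² − 9/4 = 0  ⇒  r_C1 = 3/2 (r>0 drops 1)
2. [ext C1·C2]  r_C1² + (26/3)r_C1 − 61/4 = 0  ⇒  r_C1 = 3/2 (r>0 drops 1)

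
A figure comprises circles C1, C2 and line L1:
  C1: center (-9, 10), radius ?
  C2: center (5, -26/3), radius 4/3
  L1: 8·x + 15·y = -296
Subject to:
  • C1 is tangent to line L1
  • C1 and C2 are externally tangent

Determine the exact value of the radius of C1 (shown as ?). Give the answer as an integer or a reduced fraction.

22

1. [C1‖L1]  r_C1² − 484 = 0  ⇒  r_C1 = 22 (r>0 drops 1)
2. [ext C1·C2]  r_C1² + (8/3)r_C1 − 1628/3 = 0  ⇒  r_C1 = 22 (r>0 drops 1)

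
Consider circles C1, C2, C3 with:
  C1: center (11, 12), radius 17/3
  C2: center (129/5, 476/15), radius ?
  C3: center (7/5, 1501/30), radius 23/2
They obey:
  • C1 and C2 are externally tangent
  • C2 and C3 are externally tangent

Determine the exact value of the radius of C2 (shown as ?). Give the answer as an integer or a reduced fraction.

19

1. [ext C1·C2]  r_C2² + (34/3)r_C2 − 1729/3 = 0  ⇒  r_C2 = 19 (r>0 drops 1)
2. [ext C2·C3]  r_C2² + 23r_C2 − 798 = 0  ⇒  r_C2 = 19 (r>0 drops 1)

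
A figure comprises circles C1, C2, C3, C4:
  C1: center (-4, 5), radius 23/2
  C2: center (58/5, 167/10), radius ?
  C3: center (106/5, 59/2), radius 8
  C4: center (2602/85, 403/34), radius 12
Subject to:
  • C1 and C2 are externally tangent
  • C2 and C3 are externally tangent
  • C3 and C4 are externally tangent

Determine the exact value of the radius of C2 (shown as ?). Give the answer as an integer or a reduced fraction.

1. [ext C1·C2]  r_C2² + 23r_C2 − 248 = 0  ⇒  r_C2 = 8 (r>0 drops 1)
2. [ext C2·C3]  r_C2² + 16r_C2 − 192 = 0  ⇒  r_C2 = 8 (r>0 drops 1)

8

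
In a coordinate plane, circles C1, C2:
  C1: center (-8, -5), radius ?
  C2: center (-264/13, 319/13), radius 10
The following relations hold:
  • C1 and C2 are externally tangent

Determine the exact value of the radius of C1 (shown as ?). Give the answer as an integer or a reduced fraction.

1. [ext C1·C2]  r_C1² + 20r_C1 − 924 = 0  ⇒  r_C1 = 22 (r>0 drops 1)

22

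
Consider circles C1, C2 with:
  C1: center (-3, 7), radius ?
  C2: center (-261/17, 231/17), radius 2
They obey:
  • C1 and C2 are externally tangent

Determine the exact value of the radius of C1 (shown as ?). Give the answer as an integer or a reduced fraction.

12

1. [ext C1·C2]  r_C1² + 4r_C1 − 192 = 0  ⇒  r_C1 = 12 (r>0 drops 1)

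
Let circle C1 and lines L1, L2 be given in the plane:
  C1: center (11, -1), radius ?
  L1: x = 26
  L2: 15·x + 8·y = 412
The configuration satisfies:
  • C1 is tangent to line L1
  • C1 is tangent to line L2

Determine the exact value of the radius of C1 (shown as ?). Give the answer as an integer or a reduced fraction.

15

1. [C1‖L1]  r_C1² − 225 = 0  ⇒  r_C1 = 15 (r>0 drops 1)
2. [C1‖L2]  r_C1² − 225 = 0  ⇒  r_C1 = 15 (r>0 drops 1)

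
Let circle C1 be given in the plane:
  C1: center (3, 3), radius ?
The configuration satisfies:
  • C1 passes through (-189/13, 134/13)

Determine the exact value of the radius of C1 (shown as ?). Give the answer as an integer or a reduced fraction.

19

1. [C1∋P]  r_C1² − 361 = 0  ⇒  r_C1 = 19 (r>0 drops 1)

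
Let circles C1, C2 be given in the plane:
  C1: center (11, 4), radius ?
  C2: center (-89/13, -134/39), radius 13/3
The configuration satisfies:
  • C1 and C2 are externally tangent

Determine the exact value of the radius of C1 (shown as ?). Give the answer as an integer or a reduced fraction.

1. [ext C1·C2]  r_C1² + (26/3)r_C1 − 355 = 0  ⇒  r_C1 = 15 (r>0 drops 1)

15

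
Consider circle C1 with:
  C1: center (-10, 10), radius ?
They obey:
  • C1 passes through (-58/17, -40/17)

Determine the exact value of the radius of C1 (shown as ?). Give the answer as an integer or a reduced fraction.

1. [C1∋P]  r_C1² − 196 = 0  ⇒  r_C1 = 14 (r>0 drops 1)

14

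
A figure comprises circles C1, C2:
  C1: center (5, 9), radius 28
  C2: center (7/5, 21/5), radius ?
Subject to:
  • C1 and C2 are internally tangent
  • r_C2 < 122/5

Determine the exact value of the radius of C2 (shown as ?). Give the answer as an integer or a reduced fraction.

1. [int C1,C2]  r_C2² − 56r_C2 + 748 = 0  ⇒  r_C2 = 22 or 34
2. given r_C2 < 122/5: keep 22

22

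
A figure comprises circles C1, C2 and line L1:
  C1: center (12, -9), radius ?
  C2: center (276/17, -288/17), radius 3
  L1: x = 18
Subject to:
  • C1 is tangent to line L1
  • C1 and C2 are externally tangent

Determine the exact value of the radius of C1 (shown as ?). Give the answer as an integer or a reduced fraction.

1. [C1‖L1]  r_C1² − 36 = 0  ⇒  r_C1 = 6 (r>0 drops 1)
2. [ext C1·C2]  r_C1² + 6r_C1 − 72 = 0  ⇒  r_C1 = 6 (r>0 drops 1)

6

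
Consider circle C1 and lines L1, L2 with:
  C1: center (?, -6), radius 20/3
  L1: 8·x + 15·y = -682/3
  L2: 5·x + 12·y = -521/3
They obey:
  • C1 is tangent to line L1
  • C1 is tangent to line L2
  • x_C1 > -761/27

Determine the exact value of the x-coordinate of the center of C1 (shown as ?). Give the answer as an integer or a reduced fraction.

-3

1. [C1‖L1]  x_C1² + (103/3)x_C1 + 94 = 0  ⇒  x_C1 = -94/3 or -3
2. [C1‖L2]  x_C1² + (122/3)x_C1 + 113 = 0  ⇒  x_C1 = -113/3 or -3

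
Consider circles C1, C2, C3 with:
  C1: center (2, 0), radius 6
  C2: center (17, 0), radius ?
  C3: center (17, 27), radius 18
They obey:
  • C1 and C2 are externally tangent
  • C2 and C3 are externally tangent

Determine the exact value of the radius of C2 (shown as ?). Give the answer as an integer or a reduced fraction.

1. [ext C1·C2]  r_C2² + 12r_C2 − 189 = 0  ⇒  r_C2 = 9 (r>0 drops 1)
2. [ext C2·C3]  r_C2² + 36r_C2 − 405 = 0  ⇒  r_C2 = 9 (r>0 drops 1)

9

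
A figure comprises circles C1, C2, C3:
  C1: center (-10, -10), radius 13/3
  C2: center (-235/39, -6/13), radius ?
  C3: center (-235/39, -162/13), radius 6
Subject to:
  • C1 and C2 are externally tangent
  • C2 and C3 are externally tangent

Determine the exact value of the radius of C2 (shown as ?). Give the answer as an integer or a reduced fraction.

1. [ext C1·C2]  r_C2² + (26/3)r_C2 − 88 = 0  ⇒  r_C2 = 6 (r>0 drops 1)
2. [ext C2·C3]  r_C2² + 12r_C2 − 108 = 0  ⇒  r_C2 = 6 (r>0 drops 1)

6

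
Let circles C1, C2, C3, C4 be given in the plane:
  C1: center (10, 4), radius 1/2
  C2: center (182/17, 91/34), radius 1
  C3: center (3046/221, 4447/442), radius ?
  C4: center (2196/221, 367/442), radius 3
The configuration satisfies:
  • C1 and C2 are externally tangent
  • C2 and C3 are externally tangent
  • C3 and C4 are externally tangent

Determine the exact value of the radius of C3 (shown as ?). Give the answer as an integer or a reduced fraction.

1. [ext C2·C3]  r_C3² + 2r_C3 − 63 = 0  ⇒  r_C3 = 7 (r>0 drops 1)
2. [ext C3·C4]  r_C3² + 6r_C3 − 91 = 0  ⇒  r_C3 = 7 (r>0 drops 1)

7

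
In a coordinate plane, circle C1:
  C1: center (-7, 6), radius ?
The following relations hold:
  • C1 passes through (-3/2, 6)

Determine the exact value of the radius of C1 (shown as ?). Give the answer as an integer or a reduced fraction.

1. [C1∋P]  r_C1² − 121/4 = 0  ⇒  r_C1 = 11/2 (r>0 drops 1)

11/2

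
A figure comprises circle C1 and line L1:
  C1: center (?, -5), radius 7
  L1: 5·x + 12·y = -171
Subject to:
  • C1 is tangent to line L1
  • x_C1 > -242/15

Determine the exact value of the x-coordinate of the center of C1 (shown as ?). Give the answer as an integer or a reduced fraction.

-4

1. [C1‖L1]  x_C1² + (222/5)x_C1 + 808/5 = 0  ⇒  x_C1 = -202/5 or -4
2. given x_C1 > -242/15: keep -4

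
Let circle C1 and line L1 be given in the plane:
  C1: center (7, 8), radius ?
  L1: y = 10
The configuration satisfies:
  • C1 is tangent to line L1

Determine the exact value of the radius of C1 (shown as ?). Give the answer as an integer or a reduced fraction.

1. [C1‖L1]  r_C1² − 4 = 0  ⇒  r_C1 = 2 (r>0 drops 1)

2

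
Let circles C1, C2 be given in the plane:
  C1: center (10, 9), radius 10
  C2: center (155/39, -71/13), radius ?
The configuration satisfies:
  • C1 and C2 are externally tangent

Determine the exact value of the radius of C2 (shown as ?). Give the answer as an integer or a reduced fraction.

17/3

1. [ext C1·C2]  r_C2² + 20r_C2 − 1309/9 = 0  ⇒  r_C2 = 17/3 (r>0 drops 1)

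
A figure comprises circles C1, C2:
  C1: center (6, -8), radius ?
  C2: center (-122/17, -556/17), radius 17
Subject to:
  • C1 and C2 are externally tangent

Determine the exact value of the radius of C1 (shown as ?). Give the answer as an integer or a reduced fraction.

1. [ext C1·C2]  r_C1² + 34r_C1 − 495 = 0  ⇒  r_C1 = 11 (r>0 drops 1)

11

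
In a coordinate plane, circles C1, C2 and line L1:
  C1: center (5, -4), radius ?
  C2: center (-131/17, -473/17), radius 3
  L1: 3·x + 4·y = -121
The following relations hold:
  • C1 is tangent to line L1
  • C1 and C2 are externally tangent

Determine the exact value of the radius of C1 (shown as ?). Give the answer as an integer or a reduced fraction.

24

1. [C1‖L1]  r_C1² − 576 = 0  ⇒  r_C1 = 24 (r>0 drops 1)
2. [ext C1·C2]  r_C1² + 6r_C1 − 720 = 0  ⇒  r_C1 = 24 (r>0 drops 1)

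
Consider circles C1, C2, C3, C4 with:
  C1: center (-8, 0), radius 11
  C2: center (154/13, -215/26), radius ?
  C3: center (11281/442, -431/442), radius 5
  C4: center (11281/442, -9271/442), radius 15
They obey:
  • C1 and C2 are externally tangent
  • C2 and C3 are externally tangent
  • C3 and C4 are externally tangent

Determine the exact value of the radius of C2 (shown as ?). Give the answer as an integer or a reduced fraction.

1. [ext C1·C2]  r_C2² + 22r_C2 − 1365/4 = 0  ⇒  r_C2 = 21/2 (r>0 drops 1)
2. [ext C2·C3]  r_C2² + 10r_C2 − 861/4 = 0  ⇒  r_C2 = 21/2 (r>0 drops 1)

21/2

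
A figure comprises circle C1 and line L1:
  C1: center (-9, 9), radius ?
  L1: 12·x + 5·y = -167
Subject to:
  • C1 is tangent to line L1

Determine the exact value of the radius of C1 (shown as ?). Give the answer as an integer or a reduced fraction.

8

1. [C1‖L1]  r_C1² − 64 = 0  ⇒  r_C1 = 8 (r>0 drops 1)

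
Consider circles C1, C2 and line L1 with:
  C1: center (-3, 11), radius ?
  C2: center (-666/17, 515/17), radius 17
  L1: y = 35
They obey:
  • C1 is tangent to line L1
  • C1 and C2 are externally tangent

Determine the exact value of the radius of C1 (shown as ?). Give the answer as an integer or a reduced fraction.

1. [C1‖L1]  r_C1² − 576 = 0  ⇒  r_C1 = 24 (r>0 drops 1)
2. [ext C1·C2]  r_C1² + 34r_C1 − 1392 = 0  ⇒  r_C1 = 24 (r>0 drops 1)

24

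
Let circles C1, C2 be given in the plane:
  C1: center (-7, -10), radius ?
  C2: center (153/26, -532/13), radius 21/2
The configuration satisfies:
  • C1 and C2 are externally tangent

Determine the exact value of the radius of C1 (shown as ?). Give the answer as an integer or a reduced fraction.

1. [ext C1·C2]  r_C1² + 21r_C1 − 1012 = 0  ⇒  r_C1 = 23 (r>0 drops 1)

23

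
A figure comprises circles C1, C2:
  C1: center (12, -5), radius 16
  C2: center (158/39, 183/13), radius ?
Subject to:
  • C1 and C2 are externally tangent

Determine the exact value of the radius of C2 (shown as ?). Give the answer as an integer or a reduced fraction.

1. [ext C1·C2]  r_C2² + 32r_C2 − 1540/9 = 0  ⇒  r_C2 = 14/3 (r>0 drops 1)

14/3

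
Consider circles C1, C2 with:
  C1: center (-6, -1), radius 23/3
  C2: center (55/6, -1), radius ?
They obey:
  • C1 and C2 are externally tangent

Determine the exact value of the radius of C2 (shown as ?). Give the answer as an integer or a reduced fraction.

15/2

1. [ext C1·C2]  r_C2² + (46/3)r_C2 − 685/4 = 0  ⇒  r_C2 = 15/2 (r>0 drops 1)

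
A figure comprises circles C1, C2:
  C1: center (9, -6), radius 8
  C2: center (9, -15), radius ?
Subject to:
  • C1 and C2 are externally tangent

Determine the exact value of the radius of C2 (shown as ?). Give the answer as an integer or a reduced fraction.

1. [ext C1·C2]  r_C2² + 16r_C2 − 17 = 0  ⇒  r_C2 = 1 (r>0 drops 1)

1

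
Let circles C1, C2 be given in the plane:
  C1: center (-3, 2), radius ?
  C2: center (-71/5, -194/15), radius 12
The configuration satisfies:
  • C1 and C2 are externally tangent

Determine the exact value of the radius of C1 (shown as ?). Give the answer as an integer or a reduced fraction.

1. [ext C1·C2]  r_C1² + 24r_C1 − 1840/9 = 0  ⇒  r_C1 = 20/3 (r>0 drops 1)

20/3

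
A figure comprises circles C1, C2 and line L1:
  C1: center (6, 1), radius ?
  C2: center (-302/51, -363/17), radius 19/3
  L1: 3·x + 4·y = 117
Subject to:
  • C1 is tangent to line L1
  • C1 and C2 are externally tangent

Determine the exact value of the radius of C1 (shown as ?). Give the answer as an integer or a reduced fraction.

19

1. [C1‖L1]  r_C1² − 361 = 0  ⇒  r_C1 = 19 (r>0 drops 1)
2. [ext C1·C2]  r_C1² + (38/3)r_C1 − 1805/3 = 0  ⇒  r_C1 = 19 (r>0 drops 1)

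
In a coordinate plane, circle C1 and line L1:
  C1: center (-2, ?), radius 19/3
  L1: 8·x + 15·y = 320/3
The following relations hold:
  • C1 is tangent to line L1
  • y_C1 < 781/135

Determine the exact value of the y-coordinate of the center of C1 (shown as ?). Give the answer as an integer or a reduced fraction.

1

1. [C1‖L1]  y_C1² − (736/45)y_C1 + 691/45 = 0  ⇒  y_C1 = 1 or 691/45
2. given y_C1 < 781/135: keep 1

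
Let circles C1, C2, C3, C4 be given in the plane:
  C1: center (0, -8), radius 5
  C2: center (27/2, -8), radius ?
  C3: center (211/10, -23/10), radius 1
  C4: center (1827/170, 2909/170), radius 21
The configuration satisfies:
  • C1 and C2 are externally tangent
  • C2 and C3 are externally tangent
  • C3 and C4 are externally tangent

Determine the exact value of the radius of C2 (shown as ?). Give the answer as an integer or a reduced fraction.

1. [ext C1·C2]  r_C2² + 10r_C2 − 629/4 = 0  ⇒  r_C2 = 17/2 (r>0 drops 1)
2. [ext C2·C3]  r_C2² + 2r_C2 − 357/4 = 0  ⇒  r_C2 = 17/2 (r>0 drops 1)

17/2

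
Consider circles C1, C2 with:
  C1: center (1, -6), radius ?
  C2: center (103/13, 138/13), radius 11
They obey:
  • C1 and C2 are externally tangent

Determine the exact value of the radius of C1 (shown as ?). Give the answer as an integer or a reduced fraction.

7

1. [ext C1·C2]  r_C1² + 22r_C1 − 203 = 0  ⇒  r_C1 = 7 (r>0 drops 1)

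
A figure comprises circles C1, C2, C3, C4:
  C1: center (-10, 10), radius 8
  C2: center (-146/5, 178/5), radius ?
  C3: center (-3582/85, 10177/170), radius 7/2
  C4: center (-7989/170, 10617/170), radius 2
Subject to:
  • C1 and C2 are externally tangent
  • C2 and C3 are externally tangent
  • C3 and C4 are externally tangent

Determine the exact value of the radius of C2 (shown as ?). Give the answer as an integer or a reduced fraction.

1. [ext C1·C2]  r_C2² + 16r_C2 − 960 = 0  ⇒  r_C2 = 24 (r>0 drops 1)
2. [ext C2·C3]  r_C2² + 7r_C2 − 744 = 0  ⇒  r_C2 = 24 (r>0 drops 1)

24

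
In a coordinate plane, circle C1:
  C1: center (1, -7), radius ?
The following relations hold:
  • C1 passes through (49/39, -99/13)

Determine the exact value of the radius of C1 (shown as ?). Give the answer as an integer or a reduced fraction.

2/3

1. [C1∋P]  r_C1² − 4/9 = 0  ⇒  r_C1 = 2/3 (r>0 drops 1)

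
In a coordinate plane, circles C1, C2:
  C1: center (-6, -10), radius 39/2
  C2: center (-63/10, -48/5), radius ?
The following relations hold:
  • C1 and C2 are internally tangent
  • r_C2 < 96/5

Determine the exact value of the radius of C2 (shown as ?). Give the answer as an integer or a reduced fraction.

19

1. [int C1,C2]  r_C2² − 39r_C2 + 380 = 0  ⇒  r_C2 = 19 or 20
2. given r_C2 < 96/5: keep 19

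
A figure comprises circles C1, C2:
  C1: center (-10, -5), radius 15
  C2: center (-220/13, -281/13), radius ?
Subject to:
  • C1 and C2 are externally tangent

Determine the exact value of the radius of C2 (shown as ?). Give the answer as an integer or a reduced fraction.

3

1. [ext C1·C2]  r_C2² + 30r_C2 − 99 = 0  ⇒  r_C2 = 3 (r>0 drops 1)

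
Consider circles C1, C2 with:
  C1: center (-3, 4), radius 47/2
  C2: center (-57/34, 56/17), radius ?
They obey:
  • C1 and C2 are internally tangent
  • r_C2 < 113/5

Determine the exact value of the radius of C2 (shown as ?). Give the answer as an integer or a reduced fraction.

1. [int C1,C2]  r_C2² − 47r_C2 + 550 = 0  ⇒  r_C2 = 22 or 25
2. given r_C2 < 113/5: keep 22

22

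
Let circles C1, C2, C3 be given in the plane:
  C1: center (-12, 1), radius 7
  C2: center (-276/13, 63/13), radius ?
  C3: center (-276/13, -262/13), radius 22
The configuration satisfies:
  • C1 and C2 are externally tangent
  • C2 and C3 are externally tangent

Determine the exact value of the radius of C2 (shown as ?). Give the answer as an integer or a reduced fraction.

1. [ext C1·C2]  r_C2² + 14r_C2 − 51 = 0  ⇒  r_C2 = 3 (r>0 drops 1)
2. [ext C2·C3]  r_C2² + 44r_C2 − 141 = 0  ⇒  r_C2 = 3 (r>0 drops 1)

3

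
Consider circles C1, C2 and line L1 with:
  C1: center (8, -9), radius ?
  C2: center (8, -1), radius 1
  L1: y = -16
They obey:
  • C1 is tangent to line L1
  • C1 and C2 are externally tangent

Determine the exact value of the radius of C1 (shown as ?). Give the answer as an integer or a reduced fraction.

1. [C1‖L1]  r_C1² − 49 = 0  ⇒  r_C1 = 7 (r>0 drops 1)
2. [ext C1·C2]  r_C1² + 2r_C1 − 63 = 0  ⇒  r_C1 = 7 (r>0 drops 1)

7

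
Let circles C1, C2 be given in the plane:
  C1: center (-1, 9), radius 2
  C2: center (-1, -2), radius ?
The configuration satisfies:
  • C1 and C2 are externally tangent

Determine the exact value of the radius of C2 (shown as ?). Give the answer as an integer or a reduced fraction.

1. [ext C1·C2]  r_C2² + 4r_C2 − 117 = 0  ⇒  r_C2 = 9 (r>0 drops 1)

9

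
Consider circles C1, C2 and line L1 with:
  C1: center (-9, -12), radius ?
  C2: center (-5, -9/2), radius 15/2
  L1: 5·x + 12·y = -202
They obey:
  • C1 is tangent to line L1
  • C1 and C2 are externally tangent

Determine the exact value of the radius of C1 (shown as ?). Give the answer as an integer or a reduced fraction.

1

1. [C1‖L1]  r_C1² − 1 = 0  ⇒  r_C1 = 1 (r>0 drops 1)
2. [ext C1·C2]  r_C1² + 15r_C1 − 16 = 0  ⇒  r_C1 = 1 (r>0 drops 1)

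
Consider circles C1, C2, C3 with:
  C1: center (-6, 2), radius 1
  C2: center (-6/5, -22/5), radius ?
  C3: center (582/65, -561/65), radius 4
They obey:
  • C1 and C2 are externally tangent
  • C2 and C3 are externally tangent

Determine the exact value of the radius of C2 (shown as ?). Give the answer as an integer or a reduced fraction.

7

1. [ext C1·C2]  r_C2² + 2r_C2 − 63 = 0  ⇒  r_C2 = 7 (r>0 drops 1)
2. [ext C2·C3]  r_C2² + 8r_C2 − 105 = 0  ⇒  r_C2 = 7 (r>0 drops 1)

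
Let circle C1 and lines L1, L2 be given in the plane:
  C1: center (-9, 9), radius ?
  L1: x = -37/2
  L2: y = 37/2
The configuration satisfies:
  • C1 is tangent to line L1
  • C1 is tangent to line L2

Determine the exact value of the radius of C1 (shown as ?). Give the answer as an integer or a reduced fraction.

1. [C1‖L1]  r_C1² − 361/4 = 0  ⇒  r_C1 = 19/2 (r>0 drops 1)
2. [C1‖L2]  r_C1² − 361/4 = 0  ⇒  r_C1 = 19/2 (r>0 drops 1)

19/2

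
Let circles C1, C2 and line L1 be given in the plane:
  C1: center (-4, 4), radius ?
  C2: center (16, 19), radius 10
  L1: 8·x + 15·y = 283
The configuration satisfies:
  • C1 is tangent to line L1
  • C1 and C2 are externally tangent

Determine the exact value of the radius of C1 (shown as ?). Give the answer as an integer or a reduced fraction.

1. [C1‖L1]  r_C1² − 225 = 0  ⇒  r_C1 = 15 (r>0 drops 1)
2. [ext C1·C2]  r_C1² + 20r_C1 − 525 = 0  ⇒  r_C1 = 15 (r>0 drops 1)

15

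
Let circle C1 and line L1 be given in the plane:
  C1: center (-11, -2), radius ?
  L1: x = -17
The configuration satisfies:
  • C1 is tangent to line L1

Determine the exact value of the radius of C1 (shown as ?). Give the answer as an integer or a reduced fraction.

1. [C1‖L1]  r_C1² − 36 = 0  ⇒  r_C1 = 6 (r>0 drops 1)

6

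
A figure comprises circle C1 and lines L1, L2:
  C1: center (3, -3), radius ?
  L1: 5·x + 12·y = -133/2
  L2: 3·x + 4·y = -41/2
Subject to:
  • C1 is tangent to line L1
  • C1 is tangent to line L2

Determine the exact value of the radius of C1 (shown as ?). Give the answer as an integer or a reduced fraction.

7/2

1. [C1‖L1]  r_C1² − 49/4 = 0  ⇒  r_C1 = 7/2 (r>0 drops 1)
2. [C1‖L2]  r_C1² − 49/4 = 0  ⇒  r_C1 = 7/2 (r>0 drops 1)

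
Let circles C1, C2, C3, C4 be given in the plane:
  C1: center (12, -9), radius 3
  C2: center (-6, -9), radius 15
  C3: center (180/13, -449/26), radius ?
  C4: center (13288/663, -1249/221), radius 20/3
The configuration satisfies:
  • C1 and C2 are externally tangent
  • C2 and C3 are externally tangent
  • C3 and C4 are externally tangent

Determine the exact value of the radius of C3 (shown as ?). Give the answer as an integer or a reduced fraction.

1. [ext C2·C3]  r_C3² + 30r_C3 − 949/4 = 0  ⇒  r_C3 = 13/2 (r>0 drops 1)
2. [ext C3·C4]  r_C3² + (40/3)r_C3 − 1547/12 = 0  ⇒  r_C3 = 13/2 (r>0 drops 1)

13/2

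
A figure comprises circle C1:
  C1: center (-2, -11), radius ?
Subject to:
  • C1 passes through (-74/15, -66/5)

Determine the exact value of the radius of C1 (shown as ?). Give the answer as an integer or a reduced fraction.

11/3

1. [C1∋P]  r_C1² − 121/9 = 0  ⇒  r_C1 = 11/3 (r>0 drops 1)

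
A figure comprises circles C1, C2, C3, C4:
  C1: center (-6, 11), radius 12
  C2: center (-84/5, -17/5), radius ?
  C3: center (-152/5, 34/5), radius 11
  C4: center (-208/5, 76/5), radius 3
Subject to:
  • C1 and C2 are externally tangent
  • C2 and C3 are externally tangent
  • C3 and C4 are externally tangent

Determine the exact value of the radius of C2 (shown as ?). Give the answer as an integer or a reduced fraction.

1. [ext C1·C2]  r_C2² + 24r_C2 − 180 = 0  ⇒  r_C2 = 6 (r>0 drops 1)
2. [ext C2·C3]  r_C2² + 22r_C2 − 168 = 0  ⇒  r_C2 = 6 (r>0 drops 1)

6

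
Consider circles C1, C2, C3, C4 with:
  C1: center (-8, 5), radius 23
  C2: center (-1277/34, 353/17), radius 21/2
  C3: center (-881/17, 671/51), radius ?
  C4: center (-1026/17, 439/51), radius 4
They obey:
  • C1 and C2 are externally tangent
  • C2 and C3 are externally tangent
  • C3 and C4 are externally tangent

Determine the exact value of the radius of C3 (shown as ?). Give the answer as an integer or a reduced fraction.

1. [ext C2·C3]  r_C3² + 21r_C3 − 1360/9 = 0  ⇒  r_C3 = 17/3 (r>0 drops 1)
2. [ext C3·C4]  r_C3² + 8r_C3 − 697/9 = 0  ⇒  r_C3 = 17/3 (r>0 drops 1)

17/3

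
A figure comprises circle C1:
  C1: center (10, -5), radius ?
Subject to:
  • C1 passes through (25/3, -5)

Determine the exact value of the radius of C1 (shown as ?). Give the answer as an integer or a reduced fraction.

5/3

1. [C1∋P]  r_C1² − 25/9 = 0  ⇒  r_C1 = 5/3 (r>0 drops 1)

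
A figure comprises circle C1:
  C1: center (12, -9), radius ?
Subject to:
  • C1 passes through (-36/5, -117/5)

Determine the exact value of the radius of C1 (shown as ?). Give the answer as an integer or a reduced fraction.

1. [C1∋P]  r_C1² − 576 = 0  ⇒  r_C1 = 24 (r>0 drops 1)

24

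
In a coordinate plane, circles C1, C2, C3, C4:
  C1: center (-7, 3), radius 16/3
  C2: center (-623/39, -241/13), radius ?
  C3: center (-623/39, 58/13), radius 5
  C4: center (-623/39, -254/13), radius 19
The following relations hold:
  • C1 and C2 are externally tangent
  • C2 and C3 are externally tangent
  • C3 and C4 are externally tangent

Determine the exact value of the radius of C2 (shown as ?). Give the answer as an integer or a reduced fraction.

1. [ext C1·C2]  r_C2² + (32/3)r_C2 − 516 = 0  ⇒  r_C2 = 18 (r>0 drops 1)
2. [ext C2·C3]  r_C2² + 10r_C2 − 504 = 0  ⇒  r_C2 = 18 (r>0 drops 1)

18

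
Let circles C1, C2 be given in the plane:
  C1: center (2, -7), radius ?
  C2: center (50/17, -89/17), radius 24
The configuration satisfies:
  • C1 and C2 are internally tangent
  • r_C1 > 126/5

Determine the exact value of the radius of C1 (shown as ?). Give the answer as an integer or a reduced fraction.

1. [int C1,C2]  r_C1² − 48r_C1 + 572 = 0  ⇒  r_C1 = 22 or 26
2. given r_C1 > 126/5: keep 26

26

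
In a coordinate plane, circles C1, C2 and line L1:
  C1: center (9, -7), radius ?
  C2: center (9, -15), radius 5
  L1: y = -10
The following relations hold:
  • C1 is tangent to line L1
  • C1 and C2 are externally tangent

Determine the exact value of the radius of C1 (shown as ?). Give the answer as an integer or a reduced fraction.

1. [C1‖L1]  r_C1² − 9 = 0  ⇒  r_C1 = 3 (r>0 drops 1)
2. [ext C1·C2]  r_C1² + 10r_C1 − 39 = 0  ⇒  r_C1 = 3 (r>0 drops 1)

3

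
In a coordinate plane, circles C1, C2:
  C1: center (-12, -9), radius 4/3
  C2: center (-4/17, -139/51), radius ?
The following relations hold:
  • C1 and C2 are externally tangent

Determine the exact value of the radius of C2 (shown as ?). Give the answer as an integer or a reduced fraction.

12

1. [ext C1·C2]  r_C2² + (8/3)r_C2 − 176 = 0  ⇒  r_C2 = 12 (r>0 drops 1)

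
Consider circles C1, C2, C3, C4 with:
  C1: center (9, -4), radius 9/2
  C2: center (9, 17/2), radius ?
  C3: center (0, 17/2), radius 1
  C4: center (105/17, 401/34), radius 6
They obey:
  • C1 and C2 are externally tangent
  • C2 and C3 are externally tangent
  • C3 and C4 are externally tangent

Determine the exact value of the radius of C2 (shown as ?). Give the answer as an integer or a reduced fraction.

1. [ext C1·C2]  r_C2² + 9r_C2 − 136 = 0  ⇒  r_C2 = 8 (r>0 drops 1)
2. [ext C2·C3]  r_C2² + 2r_C2 − 80 = 0  ⇒  r_C2 = 8 (r>0 drops 1)

8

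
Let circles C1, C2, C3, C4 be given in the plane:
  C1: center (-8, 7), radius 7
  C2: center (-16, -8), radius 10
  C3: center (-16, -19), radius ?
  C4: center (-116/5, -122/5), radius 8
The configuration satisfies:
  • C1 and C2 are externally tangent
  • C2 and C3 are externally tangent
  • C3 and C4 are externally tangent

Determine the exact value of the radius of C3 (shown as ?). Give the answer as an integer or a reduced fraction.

1. [ext C2·C3]  r_C3² + 20r_C3 − 21 = 0  ⇒  r_C3 = 1 (r>0 drops 1)
2. [ext C3·C4]  r_C3² + 16r_C3 − 17 = 0  ⇒  r_C3 = 1 (r>0 drops 1)

1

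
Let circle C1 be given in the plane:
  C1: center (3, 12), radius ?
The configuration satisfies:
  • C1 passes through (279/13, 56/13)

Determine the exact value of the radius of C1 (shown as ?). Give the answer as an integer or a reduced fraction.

20

1. [C1∋P]  r_C1² − 400 = 0  ⇒  r_C1 = 20 (r>0 drops 1)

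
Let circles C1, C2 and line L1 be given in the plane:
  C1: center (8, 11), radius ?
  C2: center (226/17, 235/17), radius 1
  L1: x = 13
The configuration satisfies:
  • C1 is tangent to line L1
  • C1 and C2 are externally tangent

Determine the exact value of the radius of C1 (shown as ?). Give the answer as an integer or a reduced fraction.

1. [C1‖L1]  r_C1² − 25 = 0  ⇒  r_C1 = 5 (r>0 drops 1)
2. [ext C1·C2]  r_C1² + 2r_C1 − 35 = 0  ⇒  r_C1 = 5 (r>0 drops 1)

5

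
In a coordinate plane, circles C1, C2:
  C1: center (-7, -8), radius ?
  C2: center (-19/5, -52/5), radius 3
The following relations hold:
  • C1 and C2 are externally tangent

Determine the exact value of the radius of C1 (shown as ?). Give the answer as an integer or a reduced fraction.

1. [ext C1·C2]  r_C1² + 6r_C1 − 7 = 0  ⇒  r_C1 = 1 (r>0 drops 1)

1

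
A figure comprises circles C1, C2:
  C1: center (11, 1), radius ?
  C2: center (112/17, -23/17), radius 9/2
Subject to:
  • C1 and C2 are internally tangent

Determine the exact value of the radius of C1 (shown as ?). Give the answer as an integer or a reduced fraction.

1. [int C1,C2]  r_C1² − 9r_C1 − 19/4 = 0  ⇒  r_C1 = 19/2 (r>0 drops 1)

19/2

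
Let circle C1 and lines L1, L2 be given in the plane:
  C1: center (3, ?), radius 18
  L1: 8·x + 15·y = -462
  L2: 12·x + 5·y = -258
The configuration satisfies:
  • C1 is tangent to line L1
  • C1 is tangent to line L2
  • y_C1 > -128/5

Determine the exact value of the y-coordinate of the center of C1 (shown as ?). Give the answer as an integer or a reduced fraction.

1. [C1‖L1]  y_C1² + (324/5)y_C1 + 3168/5 = 0  ⇒  y_C1 = -264/5 or -12
2. [C1‖L2]  y_C1² + (588/5)y_C1 + 6336/5 = 0  ⇒  y_C1 = -528/5 or -12

-12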